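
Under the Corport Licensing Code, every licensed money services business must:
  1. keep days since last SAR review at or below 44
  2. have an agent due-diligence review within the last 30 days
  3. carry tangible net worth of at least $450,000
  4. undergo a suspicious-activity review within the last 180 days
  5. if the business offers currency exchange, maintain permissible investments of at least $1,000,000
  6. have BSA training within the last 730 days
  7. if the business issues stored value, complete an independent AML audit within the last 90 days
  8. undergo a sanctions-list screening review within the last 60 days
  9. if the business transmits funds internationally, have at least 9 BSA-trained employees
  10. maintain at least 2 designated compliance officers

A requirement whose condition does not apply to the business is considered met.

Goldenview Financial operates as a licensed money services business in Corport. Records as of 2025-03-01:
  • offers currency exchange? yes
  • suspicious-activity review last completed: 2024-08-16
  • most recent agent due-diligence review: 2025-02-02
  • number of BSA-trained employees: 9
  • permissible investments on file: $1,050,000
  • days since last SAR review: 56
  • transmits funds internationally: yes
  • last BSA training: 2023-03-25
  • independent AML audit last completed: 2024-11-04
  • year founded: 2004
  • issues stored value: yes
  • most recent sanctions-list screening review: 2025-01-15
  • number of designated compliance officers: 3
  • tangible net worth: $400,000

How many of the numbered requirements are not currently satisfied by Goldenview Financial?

1. days since last SAR review 56 > 44 → not met
2. agent due-diligence review 27 days ago vs limit 30 → met
3. tangible net worth $400,000 < $450,000 → not met
4. suspicious-activity review 197 days ago vs limit 180 → not met
5. condition 'offers currency exchange' holds; permissible investments $1,050,000 ≥ $1,000,000 → met
6. BSA training 707 days ago vs limit 730 → met
7. condition 'issues stored value' holds; independent AML audit 117 days ago vs limit 90 → not met
8. sanctions-list screening review 45 days ago vs limit 60 → met
9. condition 'transmits funds internationally' holds; BSA-trained employees 9 ≥ 9 → met
10. designated compliance officers 3 ≥ 2 → met
Not met: 4 of 10

4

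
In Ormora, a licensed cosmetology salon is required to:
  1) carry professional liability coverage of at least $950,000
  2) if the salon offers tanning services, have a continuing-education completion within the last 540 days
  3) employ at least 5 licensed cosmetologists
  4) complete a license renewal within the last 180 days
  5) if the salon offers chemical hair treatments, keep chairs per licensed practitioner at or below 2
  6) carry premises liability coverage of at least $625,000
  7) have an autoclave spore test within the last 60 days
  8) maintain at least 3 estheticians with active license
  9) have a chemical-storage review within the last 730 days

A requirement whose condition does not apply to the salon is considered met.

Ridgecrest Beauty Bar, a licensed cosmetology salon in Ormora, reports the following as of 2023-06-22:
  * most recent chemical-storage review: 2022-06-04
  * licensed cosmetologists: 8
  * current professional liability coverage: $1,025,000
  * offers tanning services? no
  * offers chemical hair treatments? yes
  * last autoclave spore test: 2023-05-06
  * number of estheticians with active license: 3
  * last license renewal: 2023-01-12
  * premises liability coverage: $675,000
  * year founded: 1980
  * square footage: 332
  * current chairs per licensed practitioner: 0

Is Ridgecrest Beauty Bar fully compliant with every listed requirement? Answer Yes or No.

1. professional liability coverage $1,025,000 ≥ $950,000 → met
2. condition 'offers tanning services' does not hold → requirement n/a → met
3. licensed cosmetologists 8 ≥ 5 → met
4. license renewal 161 days ago vs limit 180 → met
5. condition 'offers chemical hair treatments' holds; chairs per licensed practitioner 0 ≤ 2 → met
6. premises liability coverage $675,000 ≥ $625,000 → met
7. autoclave spore test 47 days ago vs limit 60 → met
8. estheticians with active license 3 ≥ 3 → met
9. chemical-storage review 383 days ago vs limit 730 → met
All met.

Yes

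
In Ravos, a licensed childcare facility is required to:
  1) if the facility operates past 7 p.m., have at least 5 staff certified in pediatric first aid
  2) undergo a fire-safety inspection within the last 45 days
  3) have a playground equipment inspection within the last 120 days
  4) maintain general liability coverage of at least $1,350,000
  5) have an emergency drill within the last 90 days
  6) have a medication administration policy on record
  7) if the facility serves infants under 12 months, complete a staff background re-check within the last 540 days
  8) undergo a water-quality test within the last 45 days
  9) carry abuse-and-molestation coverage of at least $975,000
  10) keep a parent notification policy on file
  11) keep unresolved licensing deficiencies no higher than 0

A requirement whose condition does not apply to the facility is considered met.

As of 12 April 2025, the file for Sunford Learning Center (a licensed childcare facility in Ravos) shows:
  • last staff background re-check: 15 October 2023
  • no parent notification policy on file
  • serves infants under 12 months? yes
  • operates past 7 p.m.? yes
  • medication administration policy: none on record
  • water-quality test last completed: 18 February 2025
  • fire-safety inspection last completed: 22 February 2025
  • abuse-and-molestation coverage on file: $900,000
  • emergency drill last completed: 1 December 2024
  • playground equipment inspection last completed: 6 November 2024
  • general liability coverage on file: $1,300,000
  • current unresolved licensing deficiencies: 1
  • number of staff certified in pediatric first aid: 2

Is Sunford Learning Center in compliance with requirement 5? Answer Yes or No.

5. emergency drill 132 days ago vs limit 90 → not met

No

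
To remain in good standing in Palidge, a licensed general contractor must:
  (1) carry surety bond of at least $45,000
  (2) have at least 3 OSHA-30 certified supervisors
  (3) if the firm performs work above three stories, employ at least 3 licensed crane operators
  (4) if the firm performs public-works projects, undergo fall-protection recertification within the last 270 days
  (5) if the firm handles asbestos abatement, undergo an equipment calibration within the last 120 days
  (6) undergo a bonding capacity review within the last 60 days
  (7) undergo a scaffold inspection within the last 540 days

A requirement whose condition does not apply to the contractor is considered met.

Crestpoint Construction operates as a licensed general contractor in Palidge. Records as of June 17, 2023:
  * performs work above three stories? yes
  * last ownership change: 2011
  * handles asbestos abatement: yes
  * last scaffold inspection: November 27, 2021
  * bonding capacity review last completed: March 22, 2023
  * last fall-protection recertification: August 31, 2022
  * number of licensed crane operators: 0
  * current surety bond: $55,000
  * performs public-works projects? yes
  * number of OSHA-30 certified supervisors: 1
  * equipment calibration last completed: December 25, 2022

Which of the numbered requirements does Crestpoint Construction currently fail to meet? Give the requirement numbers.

1. surety bond $55,000 ≥ $45,000 → met
2. OSHA-30 certified supervisors 1 < 3 → not met
3. condition 'performs work above three stories' holds; licensed crane operators 0 < 3 → not met
4. condition 'performs public-works projects' holds; fall-protection recertification 290 days ago vs limit 270 → not met
5. condition 'handles asbestos abatement' holds; equipment calibration 174 days ago vs limit 120 → not met
6. bonding capacity review 87 days ago vs limit 60 → not met
7. scaffold inspection 567 days ago vs limit 540 → not met
Not met: 2, 3, 4, 5, 6, 7

2, 3, 4, 5, 6, 7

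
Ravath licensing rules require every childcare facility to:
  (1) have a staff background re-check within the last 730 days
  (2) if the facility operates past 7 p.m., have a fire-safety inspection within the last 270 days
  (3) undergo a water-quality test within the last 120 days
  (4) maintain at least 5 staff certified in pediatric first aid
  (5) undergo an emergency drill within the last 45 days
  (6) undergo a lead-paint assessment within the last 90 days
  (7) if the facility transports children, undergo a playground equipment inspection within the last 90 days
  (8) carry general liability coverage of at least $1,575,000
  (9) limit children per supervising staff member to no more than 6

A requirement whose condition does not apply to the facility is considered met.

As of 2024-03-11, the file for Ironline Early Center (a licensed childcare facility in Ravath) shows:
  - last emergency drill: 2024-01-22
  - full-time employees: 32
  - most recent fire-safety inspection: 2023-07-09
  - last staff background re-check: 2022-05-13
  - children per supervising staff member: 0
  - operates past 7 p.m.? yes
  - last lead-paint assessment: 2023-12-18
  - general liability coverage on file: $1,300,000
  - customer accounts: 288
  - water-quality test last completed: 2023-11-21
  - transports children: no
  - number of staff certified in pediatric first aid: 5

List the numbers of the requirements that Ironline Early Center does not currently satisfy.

5, 8

1. staff background re-check 668 days ago vs limit 730 → met
2. condition 'operates past 7 p.m.' holds; fire-safety inspection 246 days ago vs limit 270 → met
3. water-quality test 111 days ago vs limit 120 → met
4. staff certified in pediatric first aid 5 ≥ 5 → met
5. emergency drill 49 days ago vs limit 45 → not met
6. lead-paint assessment 84 days ago vs limit 90 → met
7. condition 'transports children' does not hold → requirement n/a → met
8. general liability coverage $1,300,000 < $1,575,000 → not met
9. children per supervising staff member 0 ≤ 6 → met
Not met: 5, 8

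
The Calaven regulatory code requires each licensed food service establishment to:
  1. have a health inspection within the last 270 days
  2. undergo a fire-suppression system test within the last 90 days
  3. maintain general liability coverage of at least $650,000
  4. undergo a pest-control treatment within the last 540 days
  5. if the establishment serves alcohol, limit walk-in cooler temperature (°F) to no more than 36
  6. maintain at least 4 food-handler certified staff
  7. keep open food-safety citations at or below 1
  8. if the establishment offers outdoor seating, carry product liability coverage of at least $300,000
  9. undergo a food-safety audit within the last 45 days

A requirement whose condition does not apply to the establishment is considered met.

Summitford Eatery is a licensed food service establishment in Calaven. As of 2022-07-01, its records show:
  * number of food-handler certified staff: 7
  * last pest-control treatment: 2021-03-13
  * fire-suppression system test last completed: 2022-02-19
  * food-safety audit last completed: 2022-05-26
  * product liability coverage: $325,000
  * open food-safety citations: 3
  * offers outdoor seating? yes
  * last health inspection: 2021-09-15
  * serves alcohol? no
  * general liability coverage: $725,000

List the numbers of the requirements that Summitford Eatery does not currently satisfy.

1. health inspection 289 days ago vs limit 270 → not met
2. fire-suppression system test 132 days ago vs limit 90 → not met
3. general liability coverage $725,000 ≥ $650,000 → met
4. pest-control treatment 475 days ago vs limit 540 → met
5. condition 'serves alcohol' does not hold → requirement n/a → met
6. food-handler certified staff 7 ≥ 4 → met
7. open food-safety citations 3 > 1 → not met
8. condition 'offers outdoor seating' holds; product liability coverage $325,000 ≥ $300,000 → met
9. food-safety audit 36 days ago vs limit 45 → met
Not met: 1, 2, 7

1, 2, 7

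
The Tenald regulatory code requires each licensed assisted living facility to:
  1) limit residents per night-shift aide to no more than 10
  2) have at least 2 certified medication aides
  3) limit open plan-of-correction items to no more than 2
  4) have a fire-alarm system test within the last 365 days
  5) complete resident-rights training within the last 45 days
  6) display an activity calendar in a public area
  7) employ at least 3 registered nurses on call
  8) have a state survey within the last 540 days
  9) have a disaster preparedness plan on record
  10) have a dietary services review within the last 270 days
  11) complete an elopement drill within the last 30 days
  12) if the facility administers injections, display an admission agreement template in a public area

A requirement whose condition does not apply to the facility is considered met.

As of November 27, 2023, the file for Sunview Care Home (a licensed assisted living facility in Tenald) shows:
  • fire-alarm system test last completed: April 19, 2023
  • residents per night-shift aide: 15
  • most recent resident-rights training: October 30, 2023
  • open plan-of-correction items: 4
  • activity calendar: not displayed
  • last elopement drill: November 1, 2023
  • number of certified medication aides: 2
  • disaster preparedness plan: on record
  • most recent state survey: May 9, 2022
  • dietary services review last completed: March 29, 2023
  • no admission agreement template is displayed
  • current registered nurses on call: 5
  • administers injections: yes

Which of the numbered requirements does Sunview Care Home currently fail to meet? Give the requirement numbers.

1, 3, 6, 8, 12

1. residents per night-shift aide 15 > 10 → not met
2. certified medication aides 2 ≥ 2 → met
3. open plan-of-correction items 4 > 2 → not met
4. fire-alarm system test 222 days ago vs limit 365 → met
5. resident-rights training 28 days ago vs limit 45 → met
6. activity calendar absent → not met
7. registered nurses on call 5 ≥ 3 → met
8. state survey 567 days ago vs limit 540 → not met
9. disaster preparedness plan present → met
10. dietary services review 243 days ago vs limit 270 → met
11. elopement drill 26 days ago vs limit 30 → met
12. condition 'administers injections' holds; admission agreement template absent → not met
Not met: 1, 3, 6, 8, 12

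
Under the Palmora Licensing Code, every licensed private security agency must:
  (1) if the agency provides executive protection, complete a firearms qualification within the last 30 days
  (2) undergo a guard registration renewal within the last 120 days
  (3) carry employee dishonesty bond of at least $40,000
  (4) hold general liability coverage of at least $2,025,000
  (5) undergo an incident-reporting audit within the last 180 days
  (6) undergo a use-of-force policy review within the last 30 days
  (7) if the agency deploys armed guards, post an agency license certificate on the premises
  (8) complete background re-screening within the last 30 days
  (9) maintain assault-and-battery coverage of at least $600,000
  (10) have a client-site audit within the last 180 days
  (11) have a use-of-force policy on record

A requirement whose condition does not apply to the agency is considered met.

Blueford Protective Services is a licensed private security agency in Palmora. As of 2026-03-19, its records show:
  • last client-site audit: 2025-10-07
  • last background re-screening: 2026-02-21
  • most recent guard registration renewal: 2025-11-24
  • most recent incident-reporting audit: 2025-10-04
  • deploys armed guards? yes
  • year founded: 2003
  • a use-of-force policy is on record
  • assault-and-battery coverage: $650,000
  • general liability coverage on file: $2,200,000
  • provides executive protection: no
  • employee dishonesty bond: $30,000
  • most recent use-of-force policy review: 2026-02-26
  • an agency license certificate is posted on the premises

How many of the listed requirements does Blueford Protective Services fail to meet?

1. condition 'provides executive protection' does not hold → requirement n/a → met
2. guard registration renewal 115 days ago vs limit 120 → met
3. employee dishonesty bond $30,000 < $40,000 → not met
4. general liability coverage $2,200,000 ≥ $2,025,000 → met
5. incident-reporting audit 166 days ago vs limit 180 → met
6. use-of-force policy review 21 days ago vs limit 30 → met
7. condition 'deploys armed guards' holds; agency license certificate present → met
8. background re-screening 26 days ago vs limit 30 → met
9. assault-and-battery coverage $650,000 ≥ $600,000 → met
10. client-site audit 163 days ago vs limit 180 → met
11. use-of-force policy present → met
Not met: 1 of 11

1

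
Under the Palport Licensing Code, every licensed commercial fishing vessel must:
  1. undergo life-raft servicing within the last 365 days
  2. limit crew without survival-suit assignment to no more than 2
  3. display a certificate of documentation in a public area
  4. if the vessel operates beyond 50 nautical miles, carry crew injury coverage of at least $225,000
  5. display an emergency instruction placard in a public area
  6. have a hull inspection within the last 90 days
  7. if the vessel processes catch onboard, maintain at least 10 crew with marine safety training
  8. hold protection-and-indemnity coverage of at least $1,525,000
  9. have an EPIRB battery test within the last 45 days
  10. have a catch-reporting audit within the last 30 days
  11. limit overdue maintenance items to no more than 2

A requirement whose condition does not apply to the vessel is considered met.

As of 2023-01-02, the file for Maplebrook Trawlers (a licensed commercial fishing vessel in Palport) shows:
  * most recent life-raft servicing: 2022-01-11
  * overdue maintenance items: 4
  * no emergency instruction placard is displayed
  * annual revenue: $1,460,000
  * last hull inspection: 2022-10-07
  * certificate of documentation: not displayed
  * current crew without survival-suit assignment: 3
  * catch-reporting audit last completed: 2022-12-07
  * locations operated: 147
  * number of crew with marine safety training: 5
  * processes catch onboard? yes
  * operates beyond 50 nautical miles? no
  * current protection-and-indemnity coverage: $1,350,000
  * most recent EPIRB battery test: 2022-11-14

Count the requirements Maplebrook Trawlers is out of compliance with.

7

1. life-raft servicing 356 days ago vs limit 365 → met
2. crew without survival-suit assignment 3 > 2 → not met
3. certificate of documentation absent → not met
4. condition 'operates beyond 50 nautical miles' does not hold → requirement n/a → met
5. emergency instruction placard absent → not met
6. hull inspection 87 days ago vs limit 90 → met
7. condition 'processes catch onboard' holds; crew with marine safety training 5 < 10 → not met
8. protection-and-indemnity coverage $1,350,000 < $1,525,000 → not met
9. EPIRB battery test 49 days ago vs limit 45 → not met
10. catch-reporting audit 26 days ago vs limit 30 → met
11. overdue maintenance items 4 > 2 → not met
Not met: 7 of 11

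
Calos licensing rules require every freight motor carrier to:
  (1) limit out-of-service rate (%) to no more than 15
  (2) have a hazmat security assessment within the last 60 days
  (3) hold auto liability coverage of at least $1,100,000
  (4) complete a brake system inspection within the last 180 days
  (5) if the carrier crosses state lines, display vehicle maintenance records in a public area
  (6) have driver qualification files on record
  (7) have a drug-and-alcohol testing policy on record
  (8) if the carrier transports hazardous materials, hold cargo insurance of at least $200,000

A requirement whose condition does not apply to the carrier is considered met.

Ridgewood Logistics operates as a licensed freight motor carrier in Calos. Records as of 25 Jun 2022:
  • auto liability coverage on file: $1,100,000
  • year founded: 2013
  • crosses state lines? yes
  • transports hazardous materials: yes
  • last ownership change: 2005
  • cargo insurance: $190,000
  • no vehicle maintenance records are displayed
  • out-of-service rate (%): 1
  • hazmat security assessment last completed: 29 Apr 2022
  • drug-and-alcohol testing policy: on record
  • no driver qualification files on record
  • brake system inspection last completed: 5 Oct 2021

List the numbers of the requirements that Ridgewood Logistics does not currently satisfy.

1. out-of-service rate (%) 1 ≤ 15 → met
2. hazmat security assessment 57 days ago vs limit 60 → met
3. auto liability coverage $1,100,000 ≥ $1,100,000 → met
4. brake system inspection 263 days ago vs limit 180 → not met
5. condition 'crosses state lines' holds; vehicle maintenance records absent → not met
6. driver qualification files absent → not met
7. drug-and-alcohol testing policy present → met
8. condition 'transports hazardous materials' holds; cargo insurance $190,000 < $200,000 → not met
Not met: 4, 5, 6, 8

4, 5, 6, 8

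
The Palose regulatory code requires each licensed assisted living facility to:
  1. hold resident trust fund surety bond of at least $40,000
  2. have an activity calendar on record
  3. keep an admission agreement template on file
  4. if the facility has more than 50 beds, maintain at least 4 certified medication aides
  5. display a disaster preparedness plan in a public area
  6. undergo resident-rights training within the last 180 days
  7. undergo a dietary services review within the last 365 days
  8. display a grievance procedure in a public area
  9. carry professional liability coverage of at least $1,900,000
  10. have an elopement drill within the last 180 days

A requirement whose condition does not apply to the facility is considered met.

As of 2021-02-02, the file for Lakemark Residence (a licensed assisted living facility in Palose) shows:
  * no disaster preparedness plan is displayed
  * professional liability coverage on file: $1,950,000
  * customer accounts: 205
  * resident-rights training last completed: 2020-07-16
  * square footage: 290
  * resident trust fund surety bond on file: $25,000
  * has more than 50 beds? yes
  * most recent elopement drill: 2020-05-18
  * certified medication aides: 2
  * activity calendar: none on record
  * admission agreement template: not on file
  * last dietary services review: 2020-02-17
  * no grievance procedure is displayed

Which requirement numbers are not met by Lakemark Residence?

1. resident trust fund surety bond $25,000 < $40,000 → not met
2. activity calendar absent → not met
3. admission agreement template absent → not met
4. condition 'has more than 50 beds' holds; certified medication aides 2 < 4 → not met
5. disaster preparedness plan absent → not met
6. resident-rights training 201 days ago vs limit 180 → not met
7. dietary services review 351 days ago vs limit 365 → met
8. grievance procedure absent → not met
9. professional liability coverage $1,950,000 ≥ $1,900,000 → met
10. elopement drill 260 days ago vs limit 180 → not met
Not met: 1, 2, 3, 4, 5, 6, 8, 10

1, 2, 3, 4, 5, 6, 8, 10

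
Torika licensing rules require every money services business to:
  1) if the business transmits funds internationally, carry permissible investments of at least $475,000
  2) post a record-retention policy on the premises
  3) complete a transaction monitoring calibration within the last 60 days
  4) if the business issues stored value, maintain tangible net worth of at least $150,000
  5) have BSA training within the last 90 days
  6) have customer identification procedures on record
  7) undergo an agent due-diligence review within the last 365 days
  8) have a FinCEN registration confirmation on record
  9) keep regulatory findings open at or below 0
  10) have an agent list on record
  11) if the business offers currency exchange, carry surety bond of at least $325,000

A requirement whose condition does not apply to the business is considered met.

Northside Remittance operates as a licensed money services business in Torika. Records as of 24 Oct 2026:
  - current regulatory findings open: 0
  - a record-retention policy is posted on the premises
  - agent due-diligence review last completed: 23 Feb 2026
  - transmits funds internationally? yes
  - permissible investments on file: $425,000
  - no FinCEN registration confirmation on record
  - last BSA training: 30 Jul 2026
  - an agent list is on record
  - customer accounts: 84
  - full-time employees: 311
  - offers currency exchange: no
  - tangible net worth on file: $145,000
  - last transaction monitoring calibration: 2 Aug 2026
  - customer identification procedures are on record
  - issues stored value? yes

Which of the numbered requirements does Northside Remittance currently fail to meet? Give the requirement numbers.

1, 3, 4, 8

1. condition 'transmits funds internationally' holds; permissible investments $425,000 < $475,000 → not met
2. record-retention policy present → met
3. transaction monitoring calibration 83 days ago vs limit 60 → not met
4. condition 'issues stored value' holds; tangible net worth $145,000 < $150,000 → not met
5. BSA training 86 days ago vs limit 90 → met
6. customer identification procedures present → met
7. agent due-diligence review 243 days ago vs limit 365 → met
8. FinCEN registration confirmation absent → not met
9. regulatory findings open 0 ≤ 0 → met
10. agent list present → met
11. condition 'offers currency exchange' does not hold → requirement n/a → met
Not met: 1, 3, 4, 8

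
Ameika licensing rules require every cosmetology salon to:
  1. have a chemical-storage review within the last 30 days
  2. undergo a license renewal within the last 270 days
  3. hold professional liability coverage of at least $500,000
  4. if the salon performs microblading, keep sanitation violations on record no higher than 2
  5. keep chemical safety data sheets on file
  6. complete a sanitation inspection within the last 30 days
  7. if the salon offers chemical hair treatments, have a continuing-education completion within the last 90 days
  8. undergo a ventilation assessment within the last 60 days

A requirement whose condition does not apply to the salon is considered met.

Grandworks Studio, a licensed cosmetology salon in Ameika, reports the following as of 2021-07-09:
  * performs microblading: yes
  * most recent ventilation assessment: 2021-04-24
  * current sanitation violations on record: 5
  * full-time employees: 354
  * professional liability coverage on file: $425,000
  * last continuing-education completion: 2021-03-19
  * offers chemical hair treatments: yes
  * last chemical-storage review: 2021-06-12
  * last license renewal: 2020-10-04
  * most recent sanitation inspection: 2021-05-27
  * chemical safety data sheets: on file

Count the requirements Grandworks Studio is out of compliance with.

1. chemical-storage review 27 days ago vs limit 30 → met
2. license renewal 278 days ago vs limit 270 → not met
3. professional liability coverage $425,000 < $500,000 → not met
4. condition 'performs microblading' holds; sanitation violations on record 5 > 2 → not met
5. chemical safety data sheets present → met
6. sanitation inspection 43 days ago vs limit 30 → not met
7. condition 'offers chemical hair treatments' holds; continuing-education completion 112 days ago vs limit 90 → not met
8. ventilation assessment 76 days ago vs limit 60 → not met
Not met: 6 of 8

6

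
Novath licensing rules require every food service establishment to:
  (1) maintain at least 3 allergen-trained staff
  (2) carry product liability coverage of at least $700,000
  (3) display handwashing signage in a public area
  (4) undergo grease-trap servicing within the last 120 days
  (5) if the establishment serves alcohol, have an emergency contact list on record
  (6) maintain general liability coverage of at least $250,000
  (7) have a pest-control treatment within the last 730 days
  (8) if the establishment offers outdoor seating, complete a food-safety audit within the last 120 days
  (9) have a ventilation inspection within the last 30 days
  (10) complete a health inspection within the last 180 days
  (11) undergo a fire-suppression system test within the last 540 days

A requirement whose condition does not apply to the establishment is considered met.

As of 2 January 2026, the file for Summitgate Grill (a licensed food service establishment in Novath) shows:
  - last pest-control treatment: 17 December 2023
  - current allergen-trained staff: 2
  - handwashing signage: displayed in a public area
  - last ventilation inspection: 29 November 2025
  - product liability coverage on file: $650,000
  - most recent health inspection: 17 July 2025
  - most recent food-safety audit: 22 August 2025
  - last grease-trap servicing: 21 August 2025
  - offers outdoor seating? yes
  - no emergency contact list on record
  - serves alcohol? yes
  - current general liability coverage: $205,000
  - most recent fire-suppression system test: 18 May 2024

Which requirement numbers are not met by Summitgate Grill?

1, 2, 4, 5, 6, 7, 8, 9, 11

1. allergen-trained staff 2 < 3 → not met
2. product liability coverage $650,000 < $700,000 → not met
3. handwashing signage present → met
4. grease-trap servicing 134 days ago vs limit 120 → not met
5. condition 'serves alcohol' holds; emergency contact list absent → not met
6. general liability coverage $205,000 < $250,000 → not met
7. pest-control treatment 747 days ago vs limit 730 → not met
8. condition 'offers outdoor seating' holds; food-safety audit 133 days ago vs limit 120 → not met
9. ventilation inspection 34 days ago vs limit 30 → not met
10. health inspection 169 days ago vs limit 180 → met
11. fire-suppression system test 594 days ago vs limit 540 → not met
Not met: 1, 2, 4, 5, 6, 7, 8, 9, 11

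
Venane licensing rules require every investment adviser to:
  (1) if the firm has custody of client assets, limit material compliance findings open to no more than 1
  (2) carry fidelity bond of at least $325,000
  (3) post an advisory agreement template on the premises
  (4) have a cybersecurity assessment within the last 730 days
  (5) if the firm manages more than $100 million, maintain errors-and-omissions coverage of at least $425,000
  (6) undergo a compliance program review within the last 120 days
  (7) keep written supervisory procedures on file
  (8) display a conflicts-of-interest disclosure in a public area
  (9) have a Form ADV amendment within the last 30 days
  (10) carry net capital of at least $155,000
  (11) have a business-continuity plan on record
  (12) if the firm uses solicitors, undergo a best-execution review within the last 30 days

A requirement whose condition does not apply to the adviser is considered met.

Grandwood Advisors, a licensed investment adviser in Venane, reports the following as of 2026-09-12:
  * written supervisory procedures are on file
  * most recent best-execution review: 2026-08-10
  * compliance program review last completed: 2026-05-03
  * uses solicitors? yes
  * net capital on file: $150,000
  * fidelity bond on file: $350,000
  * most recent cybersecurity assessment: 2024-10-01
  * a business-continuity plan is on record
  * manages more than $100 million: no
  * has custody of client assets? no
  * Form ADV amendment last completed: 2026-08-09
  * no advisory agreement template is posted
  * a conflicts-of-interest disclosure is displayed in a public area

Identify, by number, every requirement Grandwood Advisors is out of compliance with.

1. condition 'has custody of client assets' does not hold → requirement n/a → met
2. fidelity bond $350,000 ≥ $325,000 → met
3. advisory agreement template absent → not met
4. cybersecurity assessment 711 days ago vs limit 730 → met
5. condition 'manages more than $100 million' does not hold → requirement n/a → met
6. compliance program review 132 days ago vs limit 120 → not met
7. written supervisory procedures present → met
8. conflicts-of-interest disclosure present → met
9. Form ADV amendment 34 days ago vs limit 30 → not met
10. net capital $150,000 < $155,000 → not met
11. business-continuity plan present → met
12. condition 'uses solicitors' holds; best-execution review 33 days ago vs limit 30 → not met
Not met: 3, 6, 9, 10, 12

3, 6, 9, 10, 12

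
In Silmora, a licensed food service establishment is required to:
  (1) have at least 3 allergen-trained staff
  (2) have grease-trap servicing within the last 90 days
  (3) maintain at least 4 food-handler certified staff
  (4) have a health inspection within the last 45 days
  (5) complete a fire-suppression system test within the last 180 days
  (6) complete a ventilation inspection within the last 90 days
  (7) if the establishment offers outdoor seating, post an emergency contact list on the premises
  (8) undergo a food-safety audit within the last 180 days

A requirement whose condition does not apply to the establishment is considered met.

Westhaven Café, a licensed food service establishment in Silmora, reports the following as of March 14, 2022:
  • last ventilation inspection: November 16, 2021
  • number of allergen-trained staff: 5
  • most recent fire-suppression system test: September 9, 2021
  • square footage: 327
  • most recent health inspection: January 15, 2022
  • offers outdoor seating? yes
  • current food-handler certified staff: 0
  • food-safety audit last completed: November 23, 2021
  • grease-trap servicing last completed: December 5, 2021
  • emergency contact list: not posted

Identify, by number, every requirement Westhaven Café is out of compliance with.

2, 3, 4, 5, 6, 7

1. allergen-trained staff 5 ≥ 3 → met
2. grease-trap servicing 99 days ago vs limit 90 → not met
3. food-handler certified staff 0 < 4 → not met
4. health inspection 58 days ago vs limit 45 → not met
5. fire-suppression system test 186 days ago vs limit 180 → not met
6. ventilation inspection 118 days ago vs limit 90 → not met
7. condition 'offers outdoor seating' holds; emergency contact list absent → not met
8. food-safety audit 111 days ago vs limit 180 → met
Not met: 2, 3, 4, 5, 6, 7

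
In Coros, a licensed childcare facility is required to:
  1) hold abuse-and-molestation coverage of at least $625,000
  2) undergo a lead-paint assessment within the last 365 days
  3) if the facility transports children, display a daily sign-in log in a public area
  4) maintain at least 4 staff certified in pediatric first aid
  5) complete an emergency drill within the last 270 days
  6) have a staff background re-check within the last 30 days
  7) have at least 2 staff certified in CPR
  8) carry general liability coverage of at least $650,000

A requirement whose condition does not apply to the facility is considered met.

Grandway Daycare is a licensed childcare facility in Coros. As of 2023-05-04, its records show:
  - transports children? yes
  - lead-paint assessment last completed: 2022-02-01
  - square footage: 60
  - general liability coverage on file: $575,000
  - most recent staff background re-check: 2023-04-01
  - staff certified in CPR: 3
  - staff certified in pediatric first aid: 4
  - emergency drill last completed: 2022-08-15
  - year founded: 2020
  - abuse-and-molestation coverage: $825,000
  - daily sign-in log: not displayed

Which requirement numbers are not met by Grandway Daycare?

1. abuse-and-molestation coverage $825,000 ≥ $625,000 → met
2. lead-paint assessment 457 days ago vs limit 365 → not met
3. condition 'transports children' holds; daily sign-in log absent → not met
4. staff certified in pediatric first aid 4 ≥ 4 → met
5. emergency drill 262 days ago vs limit 270 → met
6. staff background re-check 33 days ago vs limit 30 → not met
7. staff certified in CPR 3 ≥ 2 → met
8. general liability coverage $575,000 < $650,000 → not met
Not met: 2, 3, 6, 8

2, 3, 6, 8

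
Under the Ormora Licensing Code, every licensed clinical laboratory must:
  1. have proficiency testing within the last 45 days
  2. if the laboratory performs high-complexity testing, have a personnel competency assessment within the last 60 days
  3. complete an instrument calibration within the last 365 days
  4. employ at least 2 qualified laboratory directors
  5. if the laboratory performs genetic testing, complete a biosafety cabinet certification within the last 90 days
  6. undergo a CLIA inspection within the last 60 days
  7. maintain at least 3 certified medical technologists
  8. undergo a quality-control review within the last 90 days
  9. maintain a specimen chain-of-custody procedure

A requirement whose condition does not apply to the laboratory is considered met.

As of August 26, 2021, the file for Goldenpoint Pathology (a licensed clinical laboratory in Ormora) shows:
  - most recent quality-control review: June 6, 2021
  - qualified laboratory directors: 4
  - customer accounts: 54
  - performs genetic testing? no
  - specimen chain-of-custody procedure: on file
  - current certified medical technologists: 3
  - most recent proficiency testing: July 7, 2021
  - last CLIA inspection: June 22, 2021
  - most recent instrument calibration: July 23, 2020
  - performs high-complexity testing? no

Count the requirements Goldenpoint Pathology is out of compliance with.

3

1. proficiency testing 50 days ago vs limit 45 → not met
2. condition 'performs high-complexity testing' does not hold → requirement n/a → met
3. instrument calibration 399 days ago vs limit 365 → not met
4. qualified laboratory directors 4 ≥ 2 → met
5. condition 'performs genetic testing' does not hold → requirement n/a → met
6. CLIA inspection 65 days ago vs limit 60 → not met
7. certified medical technologists 3 ≥ 3 → met
8. quality-control review 81 days ago vs limit 90 → met
9. specimen chain-of-custody procedure present → met
Not met: 3 of 9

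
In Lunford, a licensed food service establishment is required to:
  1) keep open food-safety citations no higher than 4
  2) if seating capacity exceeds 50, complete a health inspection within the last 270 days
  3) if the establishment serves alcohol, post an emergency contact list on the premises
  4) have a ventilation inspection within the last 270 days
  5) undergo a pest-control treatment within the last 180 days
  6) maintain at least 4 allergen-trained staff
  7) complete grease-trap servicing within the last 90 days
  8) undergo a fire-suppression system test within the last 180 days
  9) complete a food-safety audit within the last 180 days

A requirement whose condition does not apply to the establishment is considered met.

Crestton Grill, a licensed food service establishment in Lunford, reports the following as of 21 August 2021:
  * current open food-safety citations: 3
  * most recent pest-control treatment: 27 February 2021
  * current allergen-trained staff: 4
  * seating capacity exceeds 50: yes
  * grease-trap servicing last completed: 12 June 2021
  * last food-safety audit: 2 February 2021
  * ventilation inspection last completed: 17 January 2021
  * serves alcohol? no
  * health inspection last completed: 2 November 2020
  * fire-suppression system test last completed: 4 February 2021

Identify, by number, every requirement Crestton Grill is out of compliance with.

2, 8, 9

1. open food-safety citations 3 ≤ 4 → met
2. condition 'seating capacity exceeds 50' holds; health inspection 292 days ago vs limit 270 → not met
3. condition 'serves alcohol' does not hold → requirement n/a → met
4. ventilation inspection 216 days ago vs limit 270 → met
5. pest-control treatment 175 days ago vs limit 180 → met
6. allergen-trained staff 4 ≥ 4 → met
7. grease-trap servicing 70 days ago vs limit 90 → met
8. fire-suppression system test 198 days ago vs limit 180 → not met
9. food-safety audit 200 days ago vs limit 180 → not met
Not met: 2, 8, 9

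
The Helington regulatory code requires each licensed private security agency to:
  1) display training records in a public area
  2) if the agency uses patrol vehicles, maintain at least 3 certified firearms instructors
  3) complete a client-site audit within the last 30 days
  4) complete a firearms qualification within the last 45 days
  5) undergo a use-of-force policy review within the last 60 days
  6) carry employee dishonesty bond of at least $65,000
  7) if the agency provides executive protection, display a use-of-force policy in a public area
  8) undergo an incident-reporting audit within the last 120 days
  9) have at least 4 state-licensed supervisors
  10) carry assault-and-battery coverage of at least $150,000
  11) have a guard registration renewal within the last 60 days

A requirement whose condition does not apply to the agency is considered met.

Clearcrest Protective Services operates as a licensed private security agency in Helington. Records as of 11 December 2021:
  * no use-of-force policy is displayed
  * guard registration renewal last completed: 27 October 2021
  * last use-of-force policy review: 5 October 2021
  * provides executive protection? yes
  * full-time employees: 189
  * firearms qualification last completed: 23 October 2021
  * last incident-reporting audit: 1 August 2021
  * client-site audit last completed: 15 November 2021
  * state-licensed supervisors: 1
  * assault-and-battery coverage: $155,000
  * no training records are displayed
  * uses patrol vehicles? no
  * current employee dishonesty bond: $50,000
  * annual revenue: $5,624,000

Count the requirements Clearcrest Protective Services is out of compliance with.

7

1. training records absent → not met
2. condition 'uses patrol vehicles' does not hold → requirement n/a → met
3. client-site audit 26 days ago vs limit 30 → met
4. firearms qualification 49 days ago vs limit 45 → not met
5. use-of-force policy review 67 days ago vs limit 60 → not met
6. employee dishonesty bond $50,000 < $65,000 → not met
7. condition 'provides executive protection' holds; use-of-force policy absent → not met
8. incident-reporting audit 132 days ago vs limit 120 → not met
9. state-licensed supervisors 1 < 4 → not met
10. assault-and-battery coverage $155,000 ≥ $150,000 → met
11. guard registration renewal 45 days ago vs limit 60 → met
Not met: 7 of 11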